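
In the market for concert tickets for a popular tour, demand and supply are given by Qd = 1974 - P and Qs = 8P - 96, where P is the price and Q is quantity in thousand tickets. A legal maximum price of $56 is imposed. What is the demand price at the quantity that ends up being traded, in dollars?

1622

Without the control the market clears where 1974 - P = 8P - 96, i.e. P* = 230 and Q* = 1744.
Since 56 < 230, the ceiling is binding.
At P = 56: Qd = 1974 - 56 = 1918 and Qs = 8·56 - 96 = 352.
Only 352 units reach the market. On the demand curve, the marginal buyer's willingness to pay at Q = 352 is (1974 - 352) = 1622.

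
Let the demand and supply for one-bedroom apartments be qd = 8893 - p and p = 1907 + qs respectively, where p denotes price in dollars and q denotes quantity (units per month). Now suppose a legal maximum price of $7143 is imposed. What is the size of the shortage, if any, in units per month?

0

Rearranging supply gives qs = p - 1907. Equilibrium: 8893 - p = p - 1907, so 10800 = 2p and p* = 5400, q* = 3493.
The ceiling of 7143 is above the equilibrium price 5400, so it is not binding; the market clears at p* = 5400, q* = 3493.
Since the control does not bind, there is no shortage.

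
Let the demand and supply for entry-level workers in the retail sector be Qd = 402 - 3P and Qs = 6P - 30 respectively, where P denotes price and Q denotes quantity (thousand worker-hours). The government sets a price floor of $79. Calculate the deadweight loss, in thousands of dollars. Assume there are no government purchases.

Equilibrium: 402 - 3P = 6P - 30, so 432 = 9P and P* = 48, Q* = 258.
The floor of 79 is above the equilibrium price 48, so it binds.
At P = 79: Qd = 402 - 3·79 = 165 and Qs = 6·79 - 30 = 444.
Quantity traded falls to 165. At Q = 165 the demand price is (402 - 165)/3 = 79 and the supply price is (30 + 165)/6 = 32.5.
Deadweight loss = ½ · (79 - 32.5) · (258 - 165) = ½ · 46.5 · 93 = 2162.25.

2162.25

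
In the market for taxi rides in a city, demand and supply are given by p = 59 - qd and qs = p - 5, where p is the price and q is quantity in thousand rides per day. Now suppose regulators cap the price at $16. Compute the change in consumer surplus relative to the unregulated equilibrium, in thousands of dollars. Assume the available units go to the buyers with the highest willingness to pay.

Rearranging demand gives qd = 59 - p. Equilibrium: 59 - p = p - 5, so 64 = 2p and p* = 32, q* = 27.
The ceiling of 16 is below the equilibrium price 32, so it binds.
At p = 16: qd = 59 - 16 = 43 and qs = 16 - 5 = 11.
Consumer surplus without the control is ½ · (59 - 32) · 27 = 364.5.
With the ceiling, 11 units are sold at 16 (assume they go to the highest-value buyers). The demand price at q = 11 is 48, so CS = ½ · [(59 - 16) + (48 - 16)] · 11 = 412.5.
Change in consumer surplus = 412.5 - 364.5 = 48.

48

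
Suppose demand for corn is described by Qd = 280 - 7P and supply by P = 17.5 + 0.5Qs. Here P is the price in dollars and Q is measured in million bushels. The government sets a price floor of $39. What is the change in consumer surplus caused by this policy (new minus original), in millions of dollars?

-84

Rearranging supply gives Qs = 2P - 35. In a free market, 280 - 7P = 2P - 35 gives the equilibrium P* = 35, Q* = 35.
Since 39 > 35, the floor is binding.
At P = 39: Qd = 280 - 7·39 = 7 and Qs = 2·39 - 35 = 43.
Consumer surplus without the control is ½ · (40 - 35) · 35 = 87.5.
With the floor, consumers buy 7 units at 39, so CS = ½ · (40 - 39) · 7 = 3.5.
Change in consumer surplus = 3.5 - 87.5 = -84.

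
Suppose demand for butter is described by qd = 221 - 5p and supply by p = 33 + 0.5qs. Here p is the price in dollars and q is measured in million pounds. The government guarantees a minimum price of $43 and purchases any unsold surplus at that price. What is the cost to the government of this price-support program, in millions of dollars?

602

Rearranging supply gives qs = 2p - 66. In a free market, 221 - 5p = 2p - 66 gives the equilibrium p* = 41, q* = 16.
The floor of 43 is above the equilibrium price 41, so it binds.
At p = 43: qd = 221 - 5·43 = 6 and qs = 2·43 - 66 = 20.
Surplus = qs - qd = 14.
Government expenditure = surplus × support price = 14 × 43 = 602.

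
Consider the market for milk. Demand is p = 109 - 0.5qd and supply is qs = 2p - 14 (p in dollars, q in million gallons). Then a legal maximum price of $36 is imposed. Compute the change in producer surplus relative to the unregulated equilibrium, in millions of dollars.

-1760

Rearranging demand gives qd = 218 - 2p. Equilibrium: 218 - 2p = 2p - 14, so 232 = 4p and p* = 58, q* = 102.
Because the ceiling (36) lies below the market-clearing price, it is binding.
At p = 36: qd = 218 - 2·36 = 146 and qs = 2·36 - 14 = 58.
Producer surplus without the control is ½ · (58 - 7) · 102 = 2601.
With the ceiling, producers sell 58 units at 36, so PS = ½ · (36 - 7) · 58 = 841.
Change in producer surplus = 841 - 2601 = -1760.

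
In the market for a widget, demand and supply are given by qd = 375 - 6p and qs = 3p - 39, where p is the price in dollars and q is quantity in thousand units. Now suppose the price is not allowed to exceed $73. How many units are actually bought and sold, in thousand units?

99

Without the control the market clears where 375 - 6p = 3p - 39, i.e. p* = 46 and q* = 99.
Since 73 is above p* = 46, the ceiling does not bind and the free-market outcome prevails.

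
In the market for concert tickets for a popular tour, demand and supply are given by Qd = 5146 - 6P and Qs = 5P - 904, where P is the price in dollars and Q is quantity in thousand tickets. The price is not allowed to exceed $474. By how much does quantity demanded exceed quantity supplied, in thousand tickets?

Setting quantity demanded equal to quantity supplied, 5146 - 6P = 5P - 904, gives P* = 550 and Q* = 1846.
The ceiling of 474 is below the equilibrium price 550, so it binds.
At P = 474: Qd = 5146 - 6·474 = 2302 and Qs = 5·474 - 904 = 1466.
Shortage = Qd - Qs = 2302 - 1466 = 836.

836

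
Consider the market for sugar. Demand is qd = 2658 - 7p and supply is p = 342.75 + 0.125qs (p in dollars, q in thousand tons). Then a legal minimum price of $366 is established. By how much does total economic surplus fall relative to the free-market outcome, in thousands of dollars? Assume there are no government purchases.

Rearranging supply gives qs = 8p - 2742. Equilibrium: 2658 - 7p = 8p - 2742, so 5400 = 15p and p* = 360, q* = 138.
Because the floor (366) lies above the market-clearing price, it is binding.
At p = 366: qd = 2658 - 7·366 = 96 and qs = 8·366 - 2742 = 186.
Quantity traded falls to 96. At q = 96 the demand price is (2658 - 96)/7 = 366 and the supply price is (2742 + 96)/8 = 354.75.
Deadweight loss = ½ · (366 - 354.75) · (138 - 96) = ½ · 11.25 · 42 = 236.25.

236.25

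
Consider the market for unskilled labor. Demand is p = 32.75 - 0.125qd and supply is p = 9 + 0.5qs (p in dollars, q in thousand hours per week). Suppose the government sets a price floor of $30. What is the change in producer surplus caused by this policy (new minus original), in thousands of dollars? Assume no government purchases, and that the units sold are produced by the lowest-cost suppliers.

-20

Rearranging demand gives qd = 262 - 8p; rearranging supply gives qs = 2p - 18. Setting quantity demanded equal to quantity supplied, 262 - 8p = 2p - 18, gives p* = 28 and q* = 38.
The floor of 30 is above the equilibrium price 28, so it binds.
At p = 30: qd = 262 - 8·30 = 22 and qs = 2·30 - 18 = 42.
Producer surplus without the control is ½ · (28 - 9) · 38 = 361.
With the floor, 22 units are sold at 30. The supply price at q = 22 is 20, so PS = ½ · [(30 - 9) + (30 - 20)] · 22 = 341.
Change in producer surplus = 341 - 361 = -20.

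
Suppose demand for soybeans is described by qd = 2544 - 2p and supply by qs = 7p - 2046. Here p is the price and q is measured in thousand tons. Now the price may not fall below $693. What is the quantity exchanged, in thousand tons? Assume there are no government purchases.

1158

In a free market, 2544 - 2p = 7p - 2046 gives the equilibrium p* = 510, q* = 1524.
The floor of 693 is above the equilibrium price 510, so it binds.
At p = 693: qd = 2544 - 2·693 = 1158 and qs = 7·693 - 2046 = 2805.
The quantity actually transacted is the short side, demand: 1158.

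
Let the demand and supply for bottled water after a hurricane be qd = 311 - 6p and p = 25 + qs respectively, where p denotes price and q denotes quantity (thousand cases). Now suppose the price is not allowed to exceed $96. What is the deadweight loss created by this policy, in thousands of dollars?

Rearranging supply gives qs = p - 25. Setting quantity demanded equal to quantity supplied, 311 - 6p = p - 25, gives p* = 48 and q* = 23.
The ceiling of 96 is above the equilibrium price 48, so it is not binding; the market clears at p* = 48, q* = 23.
Since the control does not bind, no trades are prevented and deadweight loss is zero.

0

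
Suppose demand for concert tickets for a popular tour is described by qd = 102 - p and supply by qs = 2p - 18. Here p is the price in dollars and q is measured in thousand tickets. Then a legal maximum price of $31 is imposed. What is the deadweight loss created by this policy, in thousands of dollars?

243

Without the control the market clears where 102 - p = 2p - 18, i.e. p* = 40 and q* = 62.
The ceiling of 31 is below the equilibrium price 40, so it binds.
At p = 31: qd = 102 - 31 = 71 and qs = 2·31 - 18 = 44.
Quantity traded falls to 44. At q = 44 the demand price is 102 - 44 = 58 and the supply price is (18 + 44)/2 = 31.
Deadweight loss = ½ · (58 - 31) · (62 - 44) = ½ · 27 · 18 = 243.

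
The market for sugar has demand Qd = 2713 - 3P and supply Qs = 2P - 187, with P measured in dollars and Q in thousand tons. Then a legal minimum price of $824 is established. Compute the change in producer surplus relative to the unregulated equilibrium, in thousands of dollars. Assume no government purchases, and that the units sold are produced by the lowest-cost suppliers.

-75152

Setting quantity demanded equal to quantity supplied, 2713 - 3P = 2P - 187, gives P* = 580 and Q* = 973.
Since 824 > 580, the floor is binding.
At P = 824: Qd = 2713 - 3·824 = 241 and Qs = 2·824 - 187 = 1461.
Producer surplus without the control is ½ · (580 - 93.5) · 973 = 236682.25.
With the floor, 241 units are sold at 824. The supply price at Q = 241 is 214, so PS = ½ · [(824 - 93.5) + (824 - 214)] · 241 = 161530.25.
Change in producer surplus = 161530.25 - 236682.25 = -75152.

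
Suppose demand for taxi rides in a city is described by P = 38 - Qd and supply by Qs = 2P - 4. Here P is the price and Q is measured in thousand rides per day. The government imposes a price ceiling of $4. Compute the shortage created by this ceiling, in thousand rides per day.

30

Rearranging demand gives Qd = 38 - P. Setting quantity demanded equal to quantity supplied, 38 - P = 2P - 4, gives P* = 14 and Q* = 24.
Because the ceiling (4) lies below the market-clearing price, it is binding.
At P = 4: Qd = 38 - 4 = 34 and Qs = 2·4 - 4 = 4.
Shortage = Qd - Qs = 34 - 4 = 30.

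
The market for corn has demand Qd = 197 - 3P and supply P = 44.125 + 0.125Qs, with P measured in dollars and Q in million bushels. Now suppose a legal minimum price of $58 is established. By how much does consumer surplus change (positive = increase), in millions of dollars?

-280

Rearranging supply gives Qs = 8P - 353. Without the control the market clears where 197 - 3P = 8P - 353, i.e. P* = 50 and Q* = 47.
The floor of 58 is above the equilibrium price 50, so it binds.
At P = 58: Qd = 197 - 3·58 = 23 and Qs = 8·58 - 353 = 111.
Consumer surplus without the control is ½ · (197/3 - 50) · 47 = 2209/6.
With the floor, consumers buy 23 units at 58, so CS = ½ · (197/3 - 58) · 23 = 529/6.
Change in consumer surplus = 529/6 - 2209/6 = -280.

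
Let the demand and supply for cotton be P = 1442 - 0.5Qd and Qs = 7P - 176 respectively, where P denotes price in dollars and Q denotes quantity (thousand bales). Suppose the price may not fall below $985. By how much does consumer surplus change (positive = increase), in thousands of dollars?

Rearranging demand gives Qd = 2884 - 2P. Setting quantity demanded equal to quantity supplied, 2884 - 2P = 7P - 176, gives P* = 340 and Q* = 2204.
Because the floor (985) lies above the market-clearing price, it is binding.
At P = 985: Qd = 2884 - 2·985 = 914 and Qs = 7·985 - 176 = 6719.
Consumer surplus without the control is ½ · (1442 - 340) · 2204 = 1214404.
With the floor, consumers buy 914 units at 985, so CS = ½ · (1442 - 985) · 914 = 208849.
Change in consumer surplus = 208849 - 1214404 = -1005555.

-1005555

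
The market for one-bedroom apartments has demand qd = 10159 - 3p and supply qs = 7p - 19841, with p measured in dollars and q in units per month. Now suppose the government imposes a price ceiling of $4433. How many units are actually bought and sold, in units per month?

1159

Without the control the market clears where 10159 - 3p = 7p - 19841, i.e. p* = 3000 and q* = 1159.
Since 4433 is above p* = 3000, the ceiling does not bind and the free-market outcome prevails.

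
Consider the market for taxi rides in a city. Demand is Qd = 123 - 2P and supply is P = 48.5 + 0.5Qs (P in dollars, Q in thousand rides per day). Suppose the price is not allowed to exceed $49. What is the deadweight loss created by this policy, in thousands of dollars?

72

Rearranging supply gives Qs = 2P - 97. Without the control the market clears where 123 - 2P = 2P - 97, i.e. P* = 55 and Q* = 13.
Because the ceiling (49) lies below the market-clearing price, it is binding.
At P = 49: Qd = 123 - 2·49 = 25 and Qs = 2·49 - 97 = 1.
Quantity traded falls to 1. At Q = 1 the demand price is (123 - 1)/2 = 61 and the supply price is (97 + 1)/2 = 49.
Deadweight loss = ½ · (61 - 49) · (13 - 1) = ½ · 12 · 12 = 72.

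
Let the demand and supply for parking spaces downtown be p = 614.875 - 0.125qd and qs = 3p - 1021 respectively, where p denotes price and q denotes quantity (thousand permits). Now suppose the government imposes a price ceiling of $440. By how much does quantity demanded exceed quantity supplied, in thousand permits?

Rearranging demand gives qd = 4919 - 8p. Setting quantity demanded equal to quantity supplied, 4919 - 8p = 3p - 1021, gives p* = 540 and q* = 599.
The ceiling of 440 is below the equilibrium price 540, so it binds.
At p = 440: qd = 4919 - 8·440 = 1399 and qs = 3·440 - 1021 = 299.
Shortage = qd - qs = 1399 - 299 = 1100.

1100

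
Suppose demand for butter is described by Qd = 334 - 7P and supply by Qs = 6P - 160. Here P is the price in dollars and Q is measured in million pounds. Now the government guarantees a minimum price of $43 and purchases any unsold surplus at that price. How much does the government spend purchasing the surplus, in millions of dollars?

Setting quantity demanded equal to quantity supplied, 334 - 7P = 6P - 160, gives P* = 38 and Q* = 68.
Since 43 > 38, the floor is binding.
At P = 43: Qd = 334 - 7·43 = 33 and Qs = 6·43 - 160 = 98.
Surplus = Qs - Qd = 65.
Government expenditure = surplus × support price = 65 × 43 = 2795.

2795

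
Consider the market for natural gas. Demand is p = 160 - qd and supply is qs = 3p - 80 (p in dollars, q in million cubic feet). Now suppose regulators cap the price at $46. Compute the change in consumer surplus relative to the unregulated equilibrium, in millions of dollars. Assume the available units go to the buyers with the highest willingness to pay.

-70

Rearranging demand gives qd = 160 - p. Setting quantity demanded equal to quantity supplied, 160 - p = 3p - 80, gives p* = 60 and q* = 100.
The ceiling of 46 is below the equilibrium price 60, so it binds.
At p = 46: qd = 160 - 46 = 114 and qs = 3·46 - 80 = 58.
Consumer surplus without the control is ½ · (160 - 60) · 100 = 5000.
With the ceiling, 58 units are sold at 46 (assume they go to the highest-value buyers). The demand price at q = 58 is 102, so CS = ½ · [(160 - 46) + (102 - 46)] · 58 = 4930.
Change in consumer surplus = 4930 - 5000 = -70.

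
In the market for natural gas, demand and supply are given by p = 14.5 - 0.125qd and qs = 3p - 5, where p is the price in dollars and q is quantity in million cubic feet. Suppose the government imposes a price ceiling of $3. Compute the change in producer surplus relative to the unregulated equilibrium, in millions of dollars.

-128

Rearranging demand gives qd = 116 - 8p. Setting quantity demanded equal to quantity supplied, 116 - 8p = 3p - 5, gives p* = 11 and q* = 28.
The ceiling of 3 is below the equilibrium price 11, so it binds.
At p = 3: qd = 116 - 8·3 = 92 and qs = 3·3 - 5 = 4.
Producer surplus without the control is ½ · (11 - 5/3) · 28 = 392/3.
With the ceiling, producers sell 4 units at 3, so PS = ½ · (3 - 5/3) · 4 = 8/3.
Change in producer surplus = 8/3 - 392/3 = -128.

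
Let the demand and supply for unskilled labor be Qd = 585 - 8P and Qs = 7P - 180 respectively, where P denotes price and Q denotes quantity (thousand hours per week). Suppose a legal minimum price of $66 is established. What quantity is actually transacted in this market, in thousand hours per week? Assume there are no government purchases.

57

In a free market, 585 - 8P = 7P - 180 gives the equilibrium P* = 51, Q* = 177.
Since 66 > 51, the floor is binding.
At P = 66: Qd = 585 - 8·66 = 57 and Qs = 7·66 - 180 = 282.
The quantity actually transacted is the short side, demand: 57.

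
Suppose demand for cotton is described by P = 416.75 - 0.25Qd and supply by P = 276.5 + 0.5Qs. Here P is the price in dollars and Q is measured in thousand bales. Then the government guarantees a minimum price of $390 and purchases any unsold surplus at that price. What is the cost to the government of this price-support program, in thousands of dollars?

Rearranging demand gives Qd = 1667 - 4P; rearranging supply gives Qs = 2P - 553. Setting quantity demanded equal to quantity supplied, 1667 - 4P = 2P - 553, gives P* = 370 and Q* = 187.
Since 390 > 370, the floor is binding.
At P = 390: Qd = 1667 - 4·390 = 107 and Qs = 2·390 - 553 = 227.
Surplus = Qs - Qd = 120.
Government expenditure = surplus × support price = 120 × 390 = 46800.

46800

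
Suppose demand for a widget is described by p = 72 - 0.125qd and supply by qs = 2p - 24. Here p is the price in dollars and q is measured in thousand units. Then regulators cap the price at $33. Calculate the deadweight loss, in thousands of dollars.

911.25

Rearranging demand gives qd = 576 - 8p. Equilibrium: 576 - 8p = 2p - 24, so 600 = 10p and p* = 60, q* = 96.
Since 33 < 60, the ceiling is binding.
At p = 33: qd = 576 - 8·33 = 312 and qs = 2·33 - 24 = 42.
Quantity traded falls to 42. At q = 42 the demand price is (576 - 42)/8 = 66.75 and the supply price is (24 + 42)/2 = 33.
Deadweight loss = ½ · (66.75 - 33) · (96 - 42) = ½ · 33.75 · 54 = 911.25.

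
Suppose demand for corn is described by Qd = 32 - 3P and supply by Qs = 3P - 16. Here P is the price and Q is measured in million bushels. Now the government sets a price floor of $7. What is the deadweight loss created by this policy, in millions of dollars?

Without the control the market clears where 32 - 3P = 3P - 16, i.e. P* = 8 and Q* = 8.
Since 7 is below P* = 8, the floor does not bind and the free-market outcome prevails.
Since the control does not bind, no trades are prevented and deadweight loss is zero.

0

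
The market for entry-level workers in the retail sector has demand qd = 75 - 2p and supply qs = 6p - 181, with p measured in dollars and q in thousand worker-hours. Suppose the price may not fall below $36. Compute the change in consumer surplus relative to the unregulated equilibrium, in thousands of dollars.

-28

Without the control the market clears where 75 - 2p = 6p - 181, i.e. p* = 32 and q* = 11.
Since 36 > 32, the floor is binding.
At p = 36: qd = 75 - 2·36 = 3 and qs = 6·36 - 181 = 35.
Consumer surplus without the control is ½ · (37.5 - 32) · 11 = 30.25.
With the floor, consumers buy 3 units at 36, so CS = ½ · (37.5 - 36) · 3 = 2.25.
Change in consumer surplus = 2.25 - 30.25 = -28.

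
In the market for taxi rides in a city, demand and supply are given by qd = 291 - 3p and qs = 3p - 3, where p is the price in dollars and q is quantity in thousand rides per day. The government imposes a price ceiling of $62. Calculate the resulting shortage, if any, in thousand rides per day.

Setting quantity demanded equal to quantity supplied, 291 - 3p = 3p - 3, gives p* = 49 and q* = 144.
The ceiling of 62 is above the equilibrium price 49, so it is not binding; the market clears at p* = 49, q* = 144.
Since the control does not bind, there is no shortage.

0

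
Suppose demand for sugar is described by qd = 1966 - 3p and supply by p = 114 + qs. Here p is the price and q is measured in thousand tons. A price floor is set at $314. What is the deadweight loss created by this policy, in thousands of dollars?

Rearranging supply gives qs = p - 114. Setting quantity demanded equal to quantity supplied, 1966 - 3p = p - 114, gives p* = 520 and q* = 406.
The floor of 314 is below the equilibrium price 520, so it is not binding; the market clears at p* = 520, q* = 406.
Since the control does not bind, no trades are prevented and deadweight loss is zero.

0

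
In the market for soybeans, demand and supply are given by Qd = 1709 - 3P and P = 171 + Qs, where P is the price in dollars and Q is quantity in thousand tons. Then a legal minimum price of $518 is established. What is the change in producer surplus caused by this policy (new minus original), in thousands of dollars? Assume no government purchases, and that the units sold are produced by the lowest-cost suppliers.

Rearranging supply gives Qs = P - 171. In a free market, 1709 - 3P = P - 171 gives the equilibrium P* = 470, Q* = 299.
The floor of 518 is above the equilibrium price 470, so it binds.
At P = 518: Qd = 1709 - 3·518 = 155 and Qs = 518 - 171 = 347.
Producer surplus without the control is ½ · (470 - 171) · 299 = 44700.5.
With the floor, 155 units are sold at 518. The supply price at Q = 155 is 326, so PS = ½ · [(518 - 171) + (518 - 326)] · 155 = 41772.5.
Change in producer surplus = 41772.5 - 44700.5 = -2928.

-2928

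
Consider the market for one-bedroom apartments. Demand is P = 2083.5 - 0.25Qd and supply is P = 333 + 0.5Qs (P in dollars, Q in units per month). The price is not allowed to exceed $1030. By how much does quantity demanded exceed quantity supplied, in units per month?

Rearranging demand gives Qd = 8334 - 4P; rearranging supply gives Qs = 2P - 666. In a free market, 8334 - 4P = 2P - 666 gives the equilibrium P* = 1500, Q* = 2334.
Because the ceiling (1030) lies below the market-clearing price, it is binding.
At P = 1030: Qd = 8334 - 4·1030 = 4214 and Qs = 2·1030 - 666 = 1394.
Shortage = Qd - Qs = 4214 - 1394 = 2820.

2820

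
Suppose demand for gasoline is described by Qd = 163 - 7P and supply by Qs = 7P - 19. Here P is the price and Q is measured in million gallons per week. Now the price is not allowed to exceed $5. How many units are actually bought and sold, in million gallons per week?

In a free market, 163 - 7P = 7P - 19 gives the equilibrium P* = 13, Q* = 72.
The ceiling of 5 is below the equilibrium price 13, so it binds.
At P = 5: Qd = 163 - 7·5 = 128 and Qs = 7·5 - 19 = 16.
The quantity actually transacted is the short side, supply: 16.

16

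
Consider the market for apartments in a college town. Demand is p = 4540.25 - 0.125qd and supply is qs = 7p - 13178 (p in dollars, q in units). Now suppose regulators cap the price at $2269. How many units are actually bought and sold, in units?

Rearranging demand gives qd = 36322 - 8p. In a free market, 36322 - 8p = 7p - 13178 gives the equilibrium p* = 3300, q* = 9922.
Because the ceiling (2269) lies below the market-clearing price, it is binding.
At p = 2269: qd = 36322 - 8·2269 = 18170 and qs = 7·2269 - 13178 = 2705.
The quantity actually transacted is the short side, supply: 2705.

2705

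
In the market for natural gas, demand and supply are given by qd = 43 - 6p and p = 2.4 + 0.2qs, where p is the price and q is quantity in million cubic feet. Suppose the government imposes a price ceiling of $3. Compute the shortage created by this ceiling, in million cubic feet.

22

Rearranging supply gives qs = 5p - 12. Equilibrium: 43 - 6p = 5p - 12, so 55 = 11p and p* = 5, q* = 13.
The ceiling of 3 is below the equilibrium price 5, so it binds.
At p = 3: qd = 43 - 6·3 = 25 and qs = 5·3 - 12 = 3.
Shortage = qd - qs = 25 - 3 = 22.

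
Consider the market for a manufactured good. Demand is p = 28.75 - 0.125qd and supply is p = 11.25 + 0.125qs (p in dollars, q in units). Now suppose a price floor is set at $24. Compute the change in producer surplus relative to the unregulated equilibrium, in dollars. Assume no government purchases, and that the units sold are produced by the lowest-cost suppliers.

88

Rearranging demand gives qd = 230 - 8p; rearranging supply gives qs = 8p - 90. Equilibrium: 230 - 8p = 8p - 90, so 320 = 16p and p* = 20, q* = 70.
The floor of 24 is above the equilibrium price 20, so it binds.
At p = 24: qd = 230 - 8·24 = 38 and qs = 8·24 - 90 = 102.
Producer surplus without the control is ½ · (20 - 11.25) · 70 = 306.25.
With the floor, 38 units are sold at 24. The supply price at q = 38 is 16, so PS = ½ · [(24 - 11.25) + (24 - 16)] · 38 = 394.25.
Change in producer surplus = 394.25 - 306.25 = 88.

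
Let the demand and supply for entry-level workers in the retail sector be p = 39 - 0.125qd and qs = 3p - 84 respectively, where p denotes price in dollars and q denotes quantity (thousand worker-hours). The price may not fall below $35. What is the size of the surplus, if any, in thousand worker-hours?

0

Rearranging demand gives qd = 312 - 8p. Setting quantity demanded equal to quantity supplied, 312 - 8p = 3p - 84, gives p* = 36 and q* = 24.
The floor of 35 is below the equilibrium price 36, so it is not binding; the market clears at p* = 36, q* = 24.
Since the control does not bind, there is no surplus.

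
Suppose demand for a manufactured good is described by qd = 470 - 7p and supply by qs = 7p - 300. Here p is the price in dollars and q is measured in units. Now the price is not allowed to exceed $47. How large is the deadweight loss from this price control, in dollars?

448

In a free market, 470 - 7p = 7p - 300 gives the equilibrium p* = 55, q* = 85.
Since 47 < 55, the ceiling is binding.
At p = 47: qd = 470 - 7·47 = 141 and qs = 7·47 - 300 = 29.
Quantity traded falls to 29. At q = 29 the demand price is (470 - 29)/7 = 63 and the supply price is (300 + 29)/7 = 47.
Deadweight loss = ½ · (63 - 47) · (85 - 29) = ½ · 16 · 56 = 448.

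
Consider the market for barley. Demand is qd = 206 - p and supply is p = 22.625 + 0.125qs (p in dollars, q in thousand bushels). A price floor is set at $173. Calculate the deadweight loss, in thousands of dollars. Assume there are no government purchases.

9506.25

Rearranging supply gives qs = 8p - 181. Without the control the market clears where 206 - p = 8p - 181, i.e. p* = 43 and q* = 163.
Since 173 > 43, the floor is binding.
At p = 173: qd = 206 - 173 = 33 and qs = 8·173 - 181 = 1203.
Quantity traded falls to 33. At q = 33 the demand price is 206 - 33 = 173 and the supply price is (181 + 33)/8 = 26.75.
Deadweight loss = ½ · (173 - 26.75) · (163 - 33) = ½ · 146.25 · 130 = 9506.25.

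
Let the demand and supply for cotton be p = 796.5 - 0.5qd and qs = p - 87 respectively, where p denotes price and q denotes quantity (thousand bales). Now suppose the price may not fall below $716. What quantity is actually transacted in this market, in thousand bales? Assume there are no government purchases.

161

Rearranging demand gives qd = 1593 - 2p. Setting quantity demanded equal to quantity supplied, 1593 - 2p = p - 87, gives p* = 560 and q* = 473.
The floor of 716 is above the equilibrium price 560, so it binds.
At p = 716: qd = 1593 - 2·716 = 161 and qs = 716 - 87 = 629.
The quantity actually transacted is the short side, demand: 161.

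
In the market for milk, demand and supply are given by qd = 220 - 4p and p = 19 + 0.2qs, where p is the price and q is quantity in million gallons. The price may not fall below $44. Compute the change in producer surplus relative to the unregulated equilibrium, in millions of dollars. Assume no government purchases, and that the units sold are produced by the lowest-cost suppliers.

Rearranging supply gives qs = 5p - 95. In a free market, 220 - 4p = 5p - 95 gives the equilibrium p* = 35, q* = 80.
Because the floor (44) lies above the market-clearing price, it is binding.
At p = 44: qd = 220 - 4·44 = 44 and qs = 5·44 - 95 = 125.
Producer surplus without the control is ½ · (35 - 19) · 80 = 640.
With the floor, 44 units are sold at 44. The supply price at q = 44 is 27.8, so PS = ½ · [(44 - 19) + (44 - 27.8)] · 44 = 906.4.
Change in producer surplus = 906.4 - 640 = 266.4.

266.4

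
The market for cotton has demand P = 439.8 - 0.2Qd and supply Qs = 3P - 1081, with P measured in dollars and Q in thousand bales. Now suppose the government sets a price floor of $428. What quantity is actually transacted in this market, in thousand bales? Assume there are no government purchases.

Rearranging demand gives Qd = 2199 - 5P. Without the control the market clears where 2199 - 5P = 3P - 1081, i.e. P* = 410 and Q* = 149.
Since 428 > 410, the floor is binding.
At P = 428: Qd = 2199 - 5·428 = 59 and Qs = 3·428 - 1081 = 203.
The quantity actually transacted is the short side, demand: 59.

59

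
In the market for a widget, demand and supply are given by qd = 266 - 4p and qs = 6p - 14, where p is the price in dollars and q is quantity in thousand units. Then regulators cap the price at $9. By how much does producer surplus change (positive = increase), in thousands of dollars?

In a free market, 266 - 4p = 6p - 14 gives the equilibrium p* = 28, q* = 154.
Since 9 < 28, the ceiling is binding.
At p = 9: qd = 266 - 4·9 = 230 and qs = 6·9 - 14 = 40.
Producer surplus without the control is ½ · (28 - 7/3) · 154 = 5929/3.
With the ceiling, producers sell 40 units at 9, so PS = ½ · (9 - 7/3) · 40 = 400/3.
Change in producer surplus = 400/3 - 5929/3 = -1843.

-1843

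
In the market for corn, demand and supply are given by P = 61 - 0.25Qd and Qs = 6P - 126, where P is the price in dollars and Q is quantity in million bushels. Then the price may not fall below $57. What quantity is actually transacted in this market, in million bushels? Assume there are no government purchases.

Rearranging demand gives Qd = 244 - 4P. Setting quantity demanded equal to quantity supplied, 244 - 4P = 6P - 126, gives P* = 37 and Q* = 96.
The floor of 57 is above the equilibrium price 37, so it binds.
At P = 57: Qd = 244 - 4·57 = 16 and Qs = 6·57 - 126 = 216.
The quantity actually transacted is the short side, demand: 16.

16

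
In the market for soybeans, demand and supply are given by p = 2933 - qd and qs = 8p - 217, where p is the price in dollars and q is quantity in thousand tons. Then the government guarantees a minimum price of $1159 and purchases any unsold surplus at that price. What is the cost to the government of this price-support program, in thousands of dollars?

Rearranging demand gives qd = 2933 - p. Equilibrium: 2933 - p = 8p - 217, so 3150 = 9p and p* = 350, q* = 2583.
Since 1159 > 350, the floor is binding.
At p = 1159: qd = 2933 - 1159 = 1774 and qs = 8·1159 - 217 = 9055.
Surplus = qs - qd = 7281.
Government expenditure = surplus × support price = 7281 × 1159 = 8438679.

8438679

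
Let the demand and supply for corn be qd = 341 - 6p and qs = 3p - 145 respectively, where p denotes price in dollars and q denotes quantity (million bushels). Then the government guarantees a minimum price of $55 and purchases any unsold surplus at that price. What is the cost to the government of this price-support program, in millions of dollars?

495

Setting quantity demanded equal to quantity supplied, 341 - 6p = 3p - 145, gives p* = 54 and q* = 17.
Since 55 > 54, the floor is binding.
At p = 55: qd = 341 - 6·55 = 11 and qs = 3·55 - 145 = 20.
Surplus = qs - qd = 9.
Government expenditure = surplus × support price = 9 × 55 = 495.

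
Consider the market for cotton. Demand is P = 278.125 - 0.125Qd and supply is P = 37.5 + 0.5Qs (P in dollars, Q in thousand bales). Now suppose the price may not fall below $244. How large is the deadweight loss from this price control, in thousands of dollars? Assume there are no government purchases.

3920

Rearranging demand gives Qd = 2225 - 8P; rearranging supply gives Qs = 2P - 75. In a free market, 2225 - 8P = 2P - 75 gives the equilibrium P* = 230, Q* = 385.
Because the floor (244) lies above the market-clearing price, it is binding.
At P = 244: Qd = 2225 - 8·244 = 273 and Qs = 2·244 - 75 = 413.
Quantity traded falls to 273. At Q = 273 the demand price is (2225 - 273)/8 = 244 and the supply price is (75 + 273)/2 = 174.
Deadweight loss = ½ · (244 - 174) · (385 - 273) = ½ · 70 · 112 = 3920.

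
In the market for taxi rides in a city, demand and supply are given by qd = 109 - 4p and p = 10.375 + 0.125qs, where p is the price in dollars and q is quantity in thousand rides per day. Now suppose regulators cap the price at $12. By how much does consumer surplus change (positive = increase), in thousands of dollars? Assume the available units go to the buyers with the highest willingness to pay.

Rearranging supply gives qs = 8p - 83. In a free market, 109 - 4p = 8p - 83 gives the equilibrium p* = 16, q* = 45.
Since 12 < 16, the ceiling is binding.
At p = 12: qd = 109 - 4·12 = 61 and qs = 8·12 - 83 = 13.
Consumer surplus without the control is ½ · (27.25 - 16) · 45 = 253.125.
With the ceiling, 13 units are sold at 12 (assume they go to the highest-value buyers). The demand price at q = 13 is 24, so CS = ½ · [(27.25 - 12) + (24 - 12)] · 13 = 177.125.
Change in consumer surplus = 177.125 - 253.125 = -76.

-76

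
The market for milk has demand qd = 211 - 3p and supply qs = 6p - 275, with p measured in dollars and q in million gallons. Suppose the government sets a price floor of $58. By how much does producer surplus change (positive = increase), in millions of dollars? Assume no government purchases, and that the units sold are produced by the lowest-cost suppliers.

Setting quantity demanded equal to quantity supplied, 211 - 3p = 6p - 275, gives p* = 54 and q* = 49.
The floor of 58 is above the equilibrium price 54, so it binds.
At p = 58: qd = 211 - 3·58 = 37 and qs = 6·58 - 275 = 73.
Producer surplus without the control is ½ · (54 - 275/6) · 49 = 2401/12.
With the floor, 37 units are sold at 58. The supply price at q = 37 is 52, so PS = ½ · [(58 - 275/6) + (58 - 52)] · 37 = 4033/12.
Change in producer surplus = 4033/12 - 2401/12 = 136.

136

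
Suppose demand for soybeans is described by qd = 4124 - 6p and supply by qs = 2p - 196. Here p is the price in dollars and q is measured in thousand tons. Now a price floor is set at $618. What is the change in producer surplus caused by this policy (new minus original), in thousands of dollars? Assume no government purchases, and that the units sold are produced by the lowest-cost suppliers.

Setting quantity demanded equal to quantity supplied, 4124 - 6p = 2p - 196, gives p* = 540 and q* = 884.
The floor of 618 is above the equilibrium price 540, so it binds.
At p = 618: qd = 4124 - 6·618 = 416 and qs = 2·618 - 196 = 1040.
Producer surplus without the control is ½ · (540 - 98) · 884 = 195364.
With the floor, 416 units are sold at 618. The supply price at q = 416 is 306, so PS = ½ · [(618 - 98) + (618 - 306)] · 416 = 173056.
Change in producer surplus = 173056 - 195364 = -22308.

-22308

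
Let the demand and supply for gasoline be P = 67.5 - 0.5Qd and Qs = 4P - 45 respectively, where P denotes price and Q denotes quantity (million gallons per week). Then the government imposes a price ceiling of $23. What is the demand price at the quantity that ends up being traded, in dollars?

Rearranging demand gives Qd = 135 - 2P. Setting quantity demanded equal to quantity supplied, 135 - 2P = 4P - 45, gives P* = 30 and Q* = 75.
The ceiling of 23 is below the equilibrium price 30, so it binds.
At P = 23: Qd = 135 - 2·23 = 89 and Qs = 4·23 - 45 = 47.
Only 47 units reach the market. On the demand curve, the marginal buyer's willingness to pay at Q = 47 is (135 - 47)/2 = 44.

44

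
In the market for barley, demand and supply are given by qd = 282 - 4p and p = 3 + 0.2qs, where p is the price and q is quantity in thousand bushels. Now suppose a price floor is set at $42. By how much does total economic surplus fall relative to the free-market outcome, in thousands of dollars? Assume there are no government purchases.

Rearranging supply gives qs = 5p - 15. In a free market, 282 - 4p = 5p - 15 gives the equilibrium p* = 33, q* = 150.
Because the floor (42) lies above the market-clearing price, it is binding.
At p = 42: qd = 282 - 4·42 = 114 and qs = 5·42 - 15 = 195.
Quantity traded falls to 114. At q = 114 the demand price is (282 - 114)/4 = 42 and the supply price is (15 + 114)/5 = 25.8.
Deadweight loss = ½ · (42 - 25.8) · (150 - 114) = ½ · 16.2 · 36 = 291.6.

291.6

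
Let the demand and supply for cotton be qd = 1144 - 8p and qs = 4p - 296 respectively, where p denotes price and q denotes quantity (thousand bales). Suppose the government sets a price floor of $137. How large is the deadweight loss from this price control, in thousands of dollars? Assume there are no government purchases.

Setting quantity demanded equal to quantity supplied, 1144 - 8p = 4p - 296, gives p* = 120 and q* = 184.
The floor of 137 is above the equilibrium price 120, so it binds.
At p = 137: qd = 1144 - 8·137 = 48 and qs = 4·137 - 296 = 252.
Quantity traded falls to 48. At q = 48 the demand price is (1144 - 48)/8 = 137 and the supply price is (296 + 48)/4 = 86.
Deadweight loss = ½ · (137 - 86) · (184 - 48) = ½ · 51 · 136 = 3468.

3468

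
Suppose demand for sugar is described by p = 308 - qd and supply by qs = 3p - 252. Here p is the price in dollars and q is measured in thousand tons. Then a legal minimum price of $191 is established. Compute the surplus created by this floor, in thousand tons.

204

Rearranging demand gives qd = 308 - p. Setting quantity demanded equal to quantity supplied, 308 - p = 3p - 252, gives p* = 140 and q* = 168.
Because the floor (191) lies above the market-clearing price, it is binding.
At p = 191: qd = 308 - 191 = 117 and qs = 3·191 - 252 = 321.
Surplus = qs - qd = 321 - 117 = 204.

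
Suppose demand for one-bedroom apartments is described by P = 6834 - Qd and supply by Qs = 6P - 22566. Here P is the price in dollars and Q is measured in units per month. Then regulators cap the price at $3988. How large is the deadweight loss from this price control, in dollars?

943824

Rearranging demand gives Qd = 6834 - P. In a free market, 6834 - P = 6P - 22566 gives the equilibrium P* = 4200, Q* = 2634.
Because the ceiling (3988) lies below the market-clearing price, it is binding.
At P = 3988: Qd = 6834 - 3988 = 2846 and Qs = 6·3988 - 22566 = 1362.
Quantity traded falls to 1362. At Q = 1362 the demand price is 6834 - 1362 = 5472 and the supply price is (22566 + 1362)/6 = 3988.
Deadweight loss = ½ · (5472 - 3988) · (2634 - 1362) = ½ · 1484 · 1272 = 943824.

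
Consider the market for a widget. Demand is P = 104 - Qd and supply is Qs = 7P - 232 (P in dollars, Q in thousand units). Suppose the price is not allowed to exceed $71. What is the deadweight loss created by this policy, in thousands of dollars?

0

Rearranging demand gives Qd = 104 - P. In a free market, 104 - P = 7P - 232 gives the equilibrium P* = 42, Q* = 62.
The ceiling of 71 is above the equilibrium price 42, so it is not binding; the market clears at P* = 42, Q* = 62.
Since the control does not bind, no trades are prevented and deadweight loss is zero.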